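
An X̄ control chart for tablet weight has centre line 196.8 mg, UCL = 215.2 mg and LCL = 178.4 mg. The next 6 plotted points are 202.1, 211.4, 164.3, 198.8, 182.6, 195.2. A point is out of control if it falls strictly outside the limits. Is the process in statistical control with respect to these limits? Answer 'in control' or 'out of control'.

Compare each point to [178.4, 215.2]: sample 3 = 164.3 < LCL.

out of control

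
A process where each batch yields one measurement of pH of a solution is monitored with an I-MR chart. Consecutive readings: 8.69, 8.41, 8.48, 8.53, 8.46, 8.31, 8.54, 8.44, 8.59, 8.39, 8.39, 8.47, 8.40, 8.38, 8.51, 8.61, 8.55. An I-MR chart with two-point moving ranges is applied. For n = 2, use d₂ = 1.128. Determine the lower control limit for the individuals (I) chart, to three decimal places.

8.187

X̄ = (8.69 + 8.41 + 8.48 + 8.53 + 8.46 + 8.31 + 8.54 + 8.44 + 8.59 + 8.39 + 8.39 + 8.47 + 8.40 + 8.38 + 8.51 + 8.61 + 8.55) / 17 = 8.4794
Moving ranges: 0.28, 0.07, 0.05, 0.07, 0.15, 0.23, 0.10, 0.15, 0.20, 0.00, 0.08, 0.07, 0.02, 0.13, 0.10, 0.06; M̄R̄ = 1.7600 / 16 = 0.1100
LCL = X̄ − 3·M̄R̄/d₂ = 8.4794 − 3 × 0.1100 / 1.128 = 8.1869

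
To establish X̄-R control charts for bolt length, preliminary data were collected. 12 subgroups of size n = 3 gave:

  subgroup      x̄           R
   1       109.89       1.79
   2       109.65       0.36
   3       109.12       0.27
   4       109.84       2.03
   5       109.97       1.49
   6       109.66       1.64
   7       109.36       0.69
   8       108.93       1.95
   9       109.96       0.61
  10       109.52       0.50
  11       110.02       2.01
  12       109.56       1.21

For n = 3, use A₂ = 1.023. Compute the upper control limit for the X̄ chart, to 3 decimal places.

X̄̄ = (109.89 + 109.65 + 109.12 + 109.84 + 109.97 + 109.66 + 109.36 + 108.93 + 109.96 + 109.52 + 110.02 + 109.56) / 12 = 1315.4800 / 12 = 109.6233
R̄ = (1.79 + 0.36 + 0.27 + 2.03 + 1.49 + 1.64 + 0.69 + 1.95 + 0.61 + 0.50 + 2.01 + 1.21) / 12 = 14.5500 / 12 = 1.2125
UCL = X̄̄ + A₂·R̄ = 109.6233 + 1.023 × 1.2125 = 110.8637

110.864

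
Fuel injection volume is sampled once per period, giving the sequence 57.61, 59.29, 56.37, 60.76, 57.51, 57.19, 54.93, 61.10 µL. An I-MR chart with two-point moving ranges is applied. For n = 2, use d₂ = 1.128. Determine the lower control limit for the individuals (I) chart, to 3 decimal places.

50.120

X̄ = (57.61 + 59.29 + 56.37 + 60.76 + 57.51 + 57.19 + 54.93 + 61.10) / 8 = 58.0950
Moving ranges: 1.68, 2.92, 4.39, 3.25, 0.32, 2.26, 6.17; M̄R̄ = 20.9900 / 7 = 2.9986
LCL = X̄ − 3·M̄R̄/d₂ = 58.0950 − 3 × 2.9986 / 1.128 = 50.1201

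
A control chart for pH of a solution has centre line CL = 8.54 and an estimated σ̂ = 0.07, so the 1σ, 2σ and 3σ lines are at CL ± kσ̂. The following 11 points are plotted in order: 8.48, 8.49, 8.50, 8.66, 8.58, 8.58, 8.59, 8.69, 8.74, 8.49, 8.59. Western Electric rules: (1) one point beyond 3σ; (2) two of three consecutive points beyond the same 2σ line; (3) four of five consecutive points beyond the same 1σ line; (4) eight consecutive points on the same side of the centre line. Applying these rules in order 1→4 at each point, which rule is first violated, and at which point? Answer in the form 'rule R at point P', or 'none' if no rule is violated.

rule 2 at point 9

Zone of each point (C = within 1σ̂, B = 1σ̂–2σ̂, A = 2σ̂–3σ̂, * = beyond 3σ̂; sign = side of CL): 1:-C, 2:-C, 3:-C, 4:+B, 5:+C, 6:+C, 7:+C, 8:+A, 9:+A, 10:-C, 11:+C
Rule 2 (two of three consecutive points beyond the same 2σ limit) is satisfied at point 9.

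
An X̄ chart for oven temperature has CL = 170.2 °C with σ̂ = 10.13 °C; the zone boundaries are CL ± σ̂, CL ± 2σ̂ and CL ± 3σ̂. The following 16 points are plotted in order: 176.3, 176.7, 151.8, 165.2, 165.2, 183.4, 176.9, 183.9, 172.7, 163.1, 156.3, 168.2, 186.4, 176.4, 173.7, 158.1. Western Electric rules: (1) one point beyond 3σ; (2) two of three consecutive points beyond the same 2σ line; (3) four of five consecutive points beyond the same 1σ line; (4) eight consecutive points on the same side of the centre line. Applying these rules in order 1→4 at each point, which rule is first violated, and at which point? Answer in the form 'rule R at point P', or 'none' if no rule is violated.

Zone of each point (C = within 1σ̂, B = 1σ̂–2σ̂, A = 2σ̂–3σ̂, * = beyond 3σ̂; sign = side of CL): 1:+C, 2:+C, 3:-B, 4:-C, 5:-C, 6:+B, 7:+C, 8:+B, 9:+C, 10:-C, 11:-B, 12:-C, 13:+B, 14:+C, 15:+C, 16:-B
No rule fires across all 16 points.

none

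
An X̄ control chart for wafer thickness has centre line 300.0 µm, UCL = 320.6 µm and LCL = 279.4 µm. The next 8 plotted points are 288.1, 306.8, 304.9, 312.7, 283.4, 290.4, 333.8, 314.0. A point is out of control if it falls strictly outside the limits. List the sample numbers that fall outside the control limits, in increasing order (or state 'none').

7

Compare each point to [279.4, 320.6]: sample 7 = 333.8 > UCL.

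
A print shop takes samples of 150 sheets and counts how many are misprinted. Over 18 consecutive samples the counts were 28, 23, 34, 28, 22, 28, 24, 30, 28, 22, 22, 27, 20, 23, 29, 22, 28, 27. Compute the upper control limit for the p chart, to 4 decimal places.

p̄ = Σdᵢ / (k·n) = 465 / (18 × 150) = 0.17222
UCL = p̄ + 3·√(p̄(1−p̄)/n) = 0.17222 + 3 × √(0.17222×0.82778/150) = 0.17222 + 3 × 0.03083 = 0.26471

0.2647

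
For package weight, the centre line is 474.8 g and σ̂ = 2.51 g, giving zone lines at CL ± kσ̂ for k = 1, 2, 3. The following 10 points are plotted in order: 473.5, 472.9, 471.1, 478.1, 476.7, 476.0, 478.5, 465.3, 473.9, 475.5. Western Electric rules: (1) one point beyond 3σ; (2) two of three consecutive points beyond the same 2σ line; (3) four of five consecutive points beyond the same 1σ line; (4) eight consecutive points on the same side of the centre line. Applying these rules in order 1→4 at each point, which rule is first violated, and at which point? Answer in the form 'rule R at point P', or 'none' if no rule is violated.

Zone of each point (C = within 1σ̂, B = 1σ̂–2σ̂, A = 2σ̂–3σ̂, * = beyond 3σ̂; sign = side of CL): 1:-C, 2:-C, 3:-B, 4:+B, 5:+C, 6:+C, 7:+B, 8:-*, 9:-C, 10:+C
Rule 1 (one point beyond the 3σ limits) is satisfied at point 8.

rule 1 at point 8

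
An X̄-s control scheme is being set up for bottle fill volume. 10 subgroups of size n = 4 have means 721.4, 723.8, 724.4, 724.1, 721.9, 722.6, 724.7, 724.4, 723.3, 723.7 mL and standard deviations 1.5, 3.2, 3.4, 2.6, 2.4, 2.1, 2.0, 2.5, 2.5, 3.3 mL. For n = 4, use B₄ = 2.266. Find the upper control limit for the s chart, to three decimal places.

s̄ = (1.5 + 3.2 + 3.4 + 2.6 + 2.4 + 2.1 + 2.0 + 2.5 + 2.5 + 3.3) / 10 = 2.5500
UCL_s = B₄·s̄ = 2.266 × 2.5500 = 5.7783

5.778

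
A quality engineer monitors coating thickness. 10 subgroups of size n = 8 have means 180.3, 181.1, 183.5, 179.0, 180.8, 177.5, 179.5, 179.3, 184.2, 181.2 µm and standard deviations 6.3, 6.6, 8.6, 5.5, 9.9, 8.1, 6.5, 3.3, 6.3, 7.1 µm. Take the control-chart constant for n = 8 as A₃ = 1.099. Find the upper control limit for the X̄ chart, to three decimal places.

X̄̄ = (180.3 + 181.1 + 183.5 + 179.0 + 180.8 + 177.5 + 179.5 + 179.3 + 184.2 + 181.2) / 10 = 180.6400
s̄ = (6.3 + 6.6 + 8.6 + 5.5 + 9.9 + 8.1 + 6.5 + 3.3 + 6.3 + 7.1) / 10 = 6.8200
UCL = X̄̄ + A₃·s̄ = 180.6400 + 1.099 × 6.8200 = 188.1352

188.135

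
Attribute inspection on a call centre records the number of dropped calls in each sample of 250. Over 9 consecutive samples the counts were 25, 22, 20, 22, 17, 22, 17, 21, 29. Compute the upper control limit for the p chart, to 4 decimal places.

p̄ = Σdᵢ / (k·n) = 195 / (9 × 250) = 0.08667
UCL = p̄ + 3·√(p̄(1−p̄)/n) = 0.08667 + 3 × √(0.08667×0.91333/250) = 0.08667 + 3 × 0.01779 = 0.14005

0.1400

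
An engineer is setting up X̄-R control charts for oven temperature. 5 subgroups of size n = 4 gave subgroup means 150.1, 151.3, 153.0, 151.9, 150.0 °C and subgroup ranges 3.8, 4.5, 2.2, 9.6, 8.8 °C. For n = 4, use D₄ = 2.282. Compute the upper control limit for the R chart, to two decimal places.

13.19

R̄ = (3.8 + 4.5 + 2.2 + 9.6 + 8.8) / 5 = 28.9000 / 5 = 5.7800
UCL_R = D₄·R̄ = 2.282 × 5.7800 = 13.1900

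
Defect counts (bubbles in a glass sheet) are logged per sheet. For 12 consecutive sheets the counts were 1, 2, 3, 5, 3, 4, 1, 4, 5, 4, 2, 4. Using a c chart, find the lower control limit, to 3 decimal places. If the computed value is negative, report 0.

0.000

c̄ = (1 + 2 + 3 + 5 + 3 + 4 + 1 + 4 + 5 + 4 + 2 + 4) / 12 = 38 / 12 = 3.1667
LCL = c̄ − 3√c̄ = 3.1667 − 3 × 1.7795 = -2.1719 → 0 (cannot be negative)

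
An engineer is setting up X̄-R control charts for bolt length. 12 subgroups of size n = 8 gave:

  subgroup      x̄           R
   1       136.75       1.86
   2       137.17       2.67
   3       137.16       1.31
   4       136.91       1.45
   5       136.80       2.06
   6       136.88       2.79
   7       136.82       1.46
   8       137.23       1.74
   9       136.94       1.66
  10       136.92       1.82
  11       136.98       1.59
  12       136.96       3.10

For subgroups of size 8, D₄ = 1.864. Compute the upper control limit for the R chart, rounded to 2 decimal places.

R̄ = (1.86 + 2.67 + 1.31 + 1.45 + 2.06 + 2.79 + 1.46 + 1.74 + 1.66 + 1.82 + 1.59 + 3.10) / 12 = 23.5100 / 12 = 1.9592
UCL_R = D₄·R̄ = 1.864 × 1.9592 = 3.6519

3.65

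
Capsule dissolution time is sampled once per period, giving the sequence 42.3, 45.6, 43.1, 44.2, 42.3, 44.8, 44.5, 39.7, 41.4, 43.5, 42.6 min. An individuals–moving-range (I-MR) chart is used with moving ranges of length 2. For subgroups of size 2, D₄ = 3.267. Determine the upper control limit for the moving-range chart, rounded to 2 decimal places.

6.89

Moving ranges: 3.3, 2.5, 1.1, 1.9, 2.5, 0.3, 4.8, 1.7, 2.1, 0.9; M̄R̄ = 21.1000 / 10 = 2.1100
UCL_MR = D₄·M̄R̄ = 3.267 × 2.1100 = 6.8934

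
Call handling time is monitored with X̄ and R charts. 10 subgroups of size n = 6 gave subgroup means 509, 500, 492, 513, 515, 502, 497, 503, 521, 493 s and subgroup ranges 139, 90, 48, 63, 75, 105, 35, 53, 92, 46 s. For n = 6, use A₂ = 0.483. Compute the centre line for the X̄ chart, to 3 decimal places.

504.500

X̄̄ = (509 + 500 + 492 + 513 + 515 + 502 + 497 + 503 + 521 + 493) / 10 = 5045.0000 / 10 = 504.5000
CL = X̄̄ = 504.5000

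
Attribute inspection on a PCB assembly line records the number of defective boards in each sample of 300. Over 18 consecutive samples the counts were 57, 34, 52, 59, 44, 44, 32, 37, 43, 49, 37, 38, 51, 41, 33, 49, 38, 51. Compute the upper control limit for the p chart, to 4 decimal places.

p̄ = Σdᵢ / (k·n) = 789 / (18 × 300) = 0.14611
UCL = p̄ + 3·√(p̄(1−p̄)/n) = 0.14611 + 3 × √(0.14611×0.85389/300) = 0.14611 + 3 × 0.02039 = 0.20729

0.2073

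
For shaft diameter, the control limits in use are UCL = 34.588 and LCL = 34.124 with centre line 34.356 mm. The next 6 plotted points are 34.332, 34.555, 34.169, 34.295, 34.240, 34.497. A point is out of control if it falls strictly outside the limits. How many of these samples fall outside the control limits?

0

All 6 points lie within [34.124, 34.588].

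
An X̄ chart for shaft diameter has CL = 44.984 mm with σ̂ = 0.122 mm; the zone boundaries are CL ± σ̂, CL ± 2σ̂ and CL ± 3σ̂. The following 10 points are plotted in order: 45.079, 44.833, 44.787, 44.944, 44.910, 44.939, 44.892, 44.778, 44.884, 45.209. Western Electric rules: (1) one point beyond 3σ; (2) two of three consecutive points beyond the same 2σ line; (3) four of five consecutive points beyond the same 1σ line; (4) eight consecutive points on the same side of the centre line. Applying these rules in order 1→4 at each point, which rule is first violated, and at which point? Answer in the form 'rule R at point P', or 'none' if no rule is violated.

Zone of each point (C = within 1σ̂, B = 1σ̂–2σ̂, A = 2σ̂–3σ̂, * = beyond 3σ̂; sign = side of CL): 1:+C, 2:-B, 3:-B, 4:-C, 5:-C, 6:-C, 7:-C, 8:-B, 9:-C, 10:+B
Rule 4 (eight consecutive points on the same side of the centre line) is satisfied at point 9.

rule 4 at point 9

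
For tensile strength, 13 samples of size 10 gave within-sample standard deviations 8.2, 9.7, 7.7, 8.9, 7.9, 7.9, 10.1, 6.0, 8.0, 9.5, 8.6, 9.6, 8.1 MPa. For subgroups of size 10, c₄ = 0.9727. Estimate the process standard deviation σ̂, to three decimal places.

8.715

s̄ = (8.2 + 9.7 + 7.7 + 8.9 + 7.9 + 7.9 + 10.1 + 6.0 + 8.0 + 9.5 + 8.6 + 9.6 + 8.1) / 13 = 8.4769
σ̂ = s̄ / c₄ = 8.4769 / 0.9727 = 8.7148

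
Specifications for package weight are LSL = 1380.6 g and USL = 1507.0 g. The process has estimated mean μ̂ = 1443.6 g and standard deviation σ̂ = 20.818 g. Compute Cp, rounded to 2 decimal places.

1.01

Cp = (USL − LSL) / (6σ̂) = (1507.0 − 1380.6) / (6 × 20.818) = 126.4000 / 124.9080 = 1.0119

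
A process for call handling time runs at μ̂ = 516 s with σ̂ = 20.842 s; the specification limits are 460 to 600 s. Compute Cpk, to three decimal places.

0.896

Cpu = (USL − μ̂) / (3σ̂) = (600 − 516) / (3 × 20.842) = 1.3434; Cpl = (μ̂ − LSL) / (3σ̂) = (516 − 460) / (3 × 20.842) = 0.8956; Cpk = min(Cpu, Cpl) = 0.8956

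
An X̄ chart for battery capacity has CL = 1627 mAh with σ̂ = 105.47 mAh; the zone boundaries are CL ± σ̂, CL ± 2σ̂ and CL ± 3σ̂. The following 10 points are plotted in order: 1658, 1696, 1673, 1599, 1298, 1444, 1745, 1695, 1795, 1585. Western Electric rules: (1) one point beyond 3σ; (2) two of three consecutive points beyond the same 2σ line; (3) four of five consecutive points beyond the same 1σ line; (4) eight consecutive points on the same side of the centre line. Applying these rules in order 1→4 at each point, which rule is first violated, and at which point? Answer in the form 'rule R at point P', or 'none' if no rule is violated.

Zone of each point (C = within 1σ̂, B = 1σ̂–2σ̂, A = 2σ̂–3σ̂, * = beyond 3σ̂; sign = side of CL): 1:+C, 2:+C, 3:+C, 4:-C, 5:-*, 6:-B, 7:+B, 8:+C, 9:+B, 10:-C
Rule 1 (one point beyond the 3σ limits) is satisfied at point 5.

rule 1 at point 5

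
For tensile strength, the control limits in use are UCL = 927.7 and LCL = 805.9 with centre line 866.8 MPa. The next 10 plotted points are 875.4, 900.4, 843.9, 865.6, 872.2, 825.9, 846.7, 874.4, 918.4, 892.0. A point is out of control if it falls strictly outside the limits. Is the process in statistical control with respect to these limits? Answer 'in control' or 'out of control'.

in control

All 10 points lie within [805.9, 927.7].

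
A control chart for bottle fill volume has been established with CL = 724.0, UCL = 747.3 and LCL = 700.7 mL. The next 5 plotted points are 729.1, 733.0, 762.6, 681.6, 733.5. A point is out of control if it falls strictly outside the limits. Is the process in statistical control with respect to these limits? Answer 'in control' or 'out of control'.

out of control

Compare each point to [700.7, 747.3]: sample 3 = 762.6 > UCL; sample 4 = 681.6 < LCL.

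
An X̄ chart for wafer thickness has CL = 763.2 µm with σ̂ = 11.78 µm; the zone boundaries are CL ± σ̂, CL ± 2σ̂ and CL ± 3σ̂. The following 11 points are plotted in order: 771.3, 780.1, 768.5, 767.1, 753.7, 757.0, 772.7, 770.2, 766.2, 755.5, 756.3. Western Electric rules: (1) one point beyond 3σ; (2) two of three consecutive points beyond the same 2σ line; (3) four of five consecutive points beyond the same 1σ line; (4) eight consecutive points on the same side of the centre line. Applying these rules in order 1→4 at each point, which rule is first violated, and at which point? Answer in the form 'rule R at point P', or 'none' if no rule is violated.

none

Zone of each point (C = within 1σ̂, B = 1σ̂–2σ̂, A = 2σ̂–3σ̂, * = beyond 3σ̂; sign = side of CL): 1:+C, 2:+B, 3:+C, 4:+C, 5:-C, 6:-C, 7:+C, 8:+C, 9:+C, 10:-C, 11:-C
No rule fires across all 11 points.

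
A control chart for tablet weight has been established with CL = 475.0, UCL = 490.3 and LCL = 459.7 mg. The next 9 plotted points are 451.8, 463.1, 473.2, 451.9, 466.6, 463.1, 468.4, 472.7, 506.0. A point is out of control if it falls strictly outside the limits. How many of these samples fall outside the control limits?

3

Compare each point to [459.7, 490.3]: sample 1 = 451.8 < LCL; sample 4 = 451.9 < LCL; sample 9 = 506.0 > UCL.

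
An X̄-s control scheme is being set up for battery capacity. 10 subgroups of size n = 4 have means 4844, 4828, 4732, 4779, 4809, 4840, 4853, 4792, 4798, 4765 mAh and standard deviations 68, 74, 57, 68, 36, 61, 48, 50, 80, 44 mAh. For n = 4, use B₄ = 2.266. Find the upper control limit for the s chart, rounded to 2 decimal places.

132.79

s̄ = (68 + 74 + 57 + 68 + 36 + 61 + 48 + 50 + 80 + 44) / 10 = 58.6000
UCL_s = B₄·s̄ = 2.266 × 58.6000 = 132.7876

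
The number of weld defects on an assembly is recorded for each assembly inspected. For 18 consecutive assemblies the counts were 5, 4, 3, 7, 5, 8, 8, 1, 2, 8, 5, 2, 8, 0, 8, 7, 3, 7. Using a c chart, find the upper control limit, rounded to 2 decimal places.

11.80

c̄ = (5 + 4 + 3 + 7 + 5 + 8 + 8 + 1 + 2 + 8 + 5 + 2 + 8 + 0 + 8 + 7 + 3 + 7) / 18 = 91 / 18 = 5.0556
UCL = c̄ + 3√c̄ = 5.0556 + 3 × √5.0556 = 5.0556 + 3 × 2.2485 = 11.8009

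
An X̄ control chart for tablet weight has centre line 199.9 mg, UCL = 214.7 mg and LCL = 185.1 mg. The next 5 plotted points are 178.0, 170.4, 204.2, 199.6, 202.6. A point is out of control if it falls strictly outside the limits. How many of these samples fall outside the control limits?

Compare each point to [185.1, 214.7]: sample 1 = 178.0 < LCL; sample 2 = 170.4 < LCL.

2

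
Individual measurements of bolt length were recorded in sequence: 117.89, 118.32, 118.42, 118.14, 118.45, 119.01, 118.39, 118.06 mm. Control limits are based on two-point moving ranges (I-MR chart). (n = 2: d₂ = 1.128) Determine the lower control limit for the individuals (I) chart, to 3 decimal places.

X̄ = (117.89 + 118.32 + 118.42 + 118.14 + 118.45 + 119.01 + 118.39 + 118.06) / 8 = 118.3350
Moving ranges: 0.43, 0.10, 0.28, 0.31, 0.56, 0.62, 0.33; M̄R̄ = 2.6300 / 7 = 0.3757
LCL = X̄ − 3·M̄R̄/d₂ = 118.3350 − 3 × 0.3757 / 1.128 = 117.3358

117.336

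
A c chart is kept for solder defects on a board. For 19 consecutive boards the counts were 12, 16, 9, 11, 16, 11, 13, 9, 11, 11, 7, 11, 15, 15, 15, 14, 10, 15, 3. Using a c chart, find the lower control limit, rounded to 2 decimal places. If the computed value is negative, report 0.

1.49

c̄ = (12 + 16 + 9 + 11 + 16 + 11 + 13 + 9 + 11 + 11 + 7 + 11 + 15 + 15 + 15 + 14 + 10 + 15 + 3) / 19 = 224 / 19 = 11.7895
LCL = c̄ − 3√c̄ = 11.7895 − 3 × 3.4336 = 1.4887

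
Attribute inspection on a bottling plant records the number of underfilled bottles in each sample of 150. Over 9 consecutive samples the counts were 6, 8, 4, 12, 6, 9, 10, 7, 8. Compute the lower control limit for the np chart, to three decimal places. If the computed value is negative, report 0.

0.000

p̄ = Σdᵢ / (k·n) = 70 / (9 × 150) = 0.05185
LCL = np̄ − 3·√(np̄(1−p̄)) = 7.7778 − 3 × 2.7156 = -0.3690 → 0 (negative, so LCL = 0)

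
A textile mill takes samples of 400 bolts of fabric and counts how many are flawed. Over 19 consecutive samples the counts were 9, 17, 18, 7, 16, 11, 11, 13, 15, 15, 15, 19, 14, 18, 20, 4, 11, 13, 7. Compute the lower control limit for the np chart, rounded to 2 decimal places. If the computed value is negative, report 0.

2.55

p̄ = Σdᵢ / (k·n) = 253 / (19 × 400) = 0.03329
LCL = np̄ − 3·√(np̄(1−p̄)) = 13.3158 − 3 × 3.5878 = 2.5523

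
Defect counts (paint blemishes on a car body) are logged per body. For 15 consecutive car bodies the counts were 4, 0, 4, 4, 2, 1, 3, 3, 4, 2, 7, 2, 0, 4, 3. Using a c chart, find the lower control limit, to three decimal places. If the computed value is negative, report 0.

c̄ = (4 + 0 + 4 + 4 + 2 + 1 + 3 + 3 + 4 + 2 + 7 + 2 + 0 + 4 + 3) / 15 = 43 / 15 = 2.8667
LCL = c̄ − 3√c̄ = 2.8667 − 3 × 1.6931 = -2.2127 → 0 (cannot be negative)

0.000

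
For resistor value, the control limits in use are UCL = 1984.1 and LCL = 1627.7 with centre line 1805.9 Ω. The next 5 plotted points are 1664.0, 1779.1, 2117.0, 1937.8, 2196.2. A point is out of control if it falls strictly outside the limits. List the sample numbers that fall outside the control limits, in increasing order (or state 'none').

Compare each point to [1627.7, 1984.1]: sample 3 = 2117.0 > UCL; sample 5 = 2196.2 > UCL.

3, 5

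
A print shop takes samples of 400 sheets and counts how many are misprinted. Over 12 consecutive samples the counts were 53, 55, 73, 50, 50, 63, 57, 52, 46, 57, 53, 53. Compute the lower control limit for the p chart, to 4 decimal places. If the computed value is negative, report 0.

p̄ = Σdᵢ / (k·n) = 662 / (12 × 400) = 0.13792
LCL = p̄ − 3·√(p̄(1−p̄)/n) = 0.13792 − 3 × 0.01724 = 0.08619

0.0862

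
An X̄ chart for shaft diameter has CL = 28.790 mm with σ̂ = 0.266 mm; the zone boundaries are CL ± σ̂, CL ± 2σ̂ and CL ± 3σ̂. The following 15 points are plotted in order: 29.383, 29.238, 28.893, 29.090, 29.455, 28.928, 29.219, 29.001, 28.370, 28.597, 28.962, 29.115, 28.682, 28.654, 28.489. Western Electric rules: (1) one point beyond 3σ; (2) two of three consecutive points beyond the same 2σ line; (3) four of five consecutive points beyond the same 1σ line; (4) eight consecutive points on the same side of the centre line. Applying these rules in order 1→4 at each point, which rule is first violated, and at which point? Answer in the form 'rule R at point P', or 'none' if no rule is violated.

Zone of each point (C = within 1σ̂, B = 1σ̂–2σ̂, A = 2σ̂–3σ̂, * = beyond 3σ̂; sign = side of CL): 1:+A, 2:+B, 3:+C, 4:+B, 5:+A, 6:+C, 7:+B, 8:+C, 9:-B, 10:-C, 11:+C, 12:+B, 13:-C, 14:-C, 15:-B
Rule 3 (four of five consecutive points beyond the same 1σ limit) is satisfied at point 5.

rule 3 at point 5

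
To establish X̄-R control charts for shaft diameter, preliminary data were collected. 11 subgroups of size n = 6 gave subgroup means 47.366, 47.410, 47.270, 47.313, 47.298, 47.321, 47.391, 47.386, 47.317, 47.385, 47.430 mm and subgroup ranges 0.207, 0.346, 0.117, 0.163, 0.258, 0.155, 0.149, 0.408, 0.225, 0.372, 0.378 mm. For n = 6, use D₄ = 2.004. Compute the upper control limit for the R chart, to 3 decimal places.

0.506

R̄ = (0.207 + 0.346 + 0.117 + 0.163 + 0.258 + 0.155 + 0.149 + 0.408 + 0.225 + 0.372 + 0.378) / 11 = 2.7780 / 11 = 0.2525
UCL_R = D₄·R̄ = 2.004 × 0.2525 = 0.5061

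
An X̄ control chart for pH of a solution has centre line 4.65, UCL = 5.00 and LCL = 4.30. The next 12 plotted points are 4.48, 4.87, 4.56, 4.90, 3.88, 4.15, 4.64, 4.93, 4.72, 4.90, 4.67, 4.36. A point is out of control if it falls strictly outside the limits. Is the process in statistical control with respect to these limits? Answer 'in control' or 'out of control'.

out of control

Compare each point to [4.30, 5.00]: sample 5 = 3.88 < LCL; sample 6 = 4.15 < LCL.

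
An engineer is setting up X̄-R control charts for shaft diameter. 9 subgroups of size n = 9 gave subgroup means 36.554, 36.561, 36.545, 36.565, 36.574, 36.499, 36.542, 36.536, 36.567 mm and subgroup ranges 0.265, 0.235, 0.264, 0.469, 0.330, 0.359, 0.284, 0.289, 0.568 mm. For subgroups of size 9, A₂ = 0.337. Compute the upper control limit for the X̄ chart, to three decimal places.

X̄̄ = (36.554 + 36.561 + 36.545 + 36.565 + 36.574 + 36.499 + 36.542 + 36.536 + 36.567) / 9 = 328.9430 / 9 = 36.5492
R̄ = (0.265 + 0.235 + 0.264 + 0.469 + 0.330 + 0.359 + 0.284 + 0.289 + 0.568) / 9 = 3.0630 / 9 = 0.3403
UCL = X̄̄ + A₂·R̄ = 36.5492 + 0.337 × 0.3403 = 36.6639

36.664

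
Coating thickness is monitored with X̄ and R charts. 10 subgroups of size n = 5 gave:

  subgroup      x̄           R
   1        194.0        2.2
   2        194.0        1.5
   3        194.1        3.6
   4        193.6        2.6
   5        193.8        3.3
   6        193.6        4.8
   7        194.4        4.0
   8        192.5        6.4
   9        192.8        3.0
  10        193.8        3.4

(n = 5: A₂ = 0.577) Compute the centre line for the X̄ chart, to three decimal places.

X̄̄ = (194.0 + 194.0 + 194.1 + 193.6 + 193.8 + 193.6 + 194.4 + 192.5 + 192.8 + 193.8) / 10 = 1936.6000 / 10 = 193.6600
CL = X̄̄ = 193.6600

193.660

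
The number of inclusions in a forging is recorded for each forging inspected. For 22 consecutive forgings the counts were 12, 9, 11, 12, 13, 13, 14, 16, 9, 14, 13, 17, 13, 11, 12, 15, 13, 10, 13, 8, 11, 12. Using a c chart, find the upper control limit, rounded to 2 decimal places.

22.85

c̄ = (12 + 9 + 11 + 12 + 13 + 13 + 14 + 16 + 9 + 14 + 13 + 17 + 13 + 11 + 12 + 15 + 13 + 10 + 13 + 8 + 11 + 12) / 22 = 271 / 22 = 12.3182
UCL = c̄ + 3√c̄ = 12.3182 + 3 × √12.3182 = 12.3182 + 3 × 3.5097 = 22.8474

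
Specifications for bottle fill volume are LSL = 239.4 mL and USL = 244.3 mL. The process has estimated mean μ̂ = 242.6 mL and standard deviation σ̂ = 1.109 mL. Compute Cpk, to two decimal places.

Cpu = (USL − μ̂) / (3σ̂) = (244.3 − 242.6) / (3 × 1.109) = 0.5110; Cpl = (μ̂ − LSL) / (3σ̂) = (242.6 − 239.4) / (3 × 1.109) = 0.9618; Cpk = min(Cpu, Cpl) = 0.5110

0.51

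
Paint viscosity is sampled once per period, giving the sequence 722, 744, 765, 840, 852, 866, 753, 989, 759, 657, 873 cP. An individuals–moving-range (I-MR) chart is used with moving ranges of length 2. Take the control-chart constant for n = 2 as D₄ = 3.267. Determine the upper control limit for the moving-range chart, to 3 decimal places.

340.095

Moving ranges: 22, 21, 75, 12, 14, 113, 236, 230, 102, 216; M̄R̄ = 1041.0000 / 10 = 104.1000
UCL_MR = D₄·M̄R̄ = 3.267 × 104.1000 = 340.0947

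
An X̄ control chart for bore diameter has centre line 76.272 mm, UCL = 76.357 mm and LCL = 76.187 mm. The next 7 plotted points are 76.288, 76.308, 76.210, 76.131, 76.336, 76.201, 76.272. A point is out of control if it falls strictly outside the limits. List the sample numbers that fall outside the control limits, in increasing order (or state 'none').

Compare each point to [76.187, 76.357]: sample 4 = 76.131 < LCL.

4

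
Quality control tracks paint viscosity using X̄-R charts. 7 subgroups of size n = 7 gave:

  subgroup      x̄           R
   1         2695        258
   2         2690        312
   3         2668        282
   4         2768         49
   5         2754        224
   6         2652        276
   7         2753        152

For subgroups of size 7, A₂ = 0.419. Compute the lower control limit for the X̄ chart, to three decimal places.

X̄̄ = (2695 + 2690 + 2668 + 2768 + 2754 + 2652 + 2753) / 7 = 18980.0000 / 7 = 2711.4286
R̄ = (258 + 312 + 282 + 49 + 224 + 276 + 152) / 7 = 1553.0000 / 7 = 221.8571
LCL = X̄̄ − A₂·R̄ = 2711.4286 − 0.419 × 221.8571 = 2618.4704

2618.470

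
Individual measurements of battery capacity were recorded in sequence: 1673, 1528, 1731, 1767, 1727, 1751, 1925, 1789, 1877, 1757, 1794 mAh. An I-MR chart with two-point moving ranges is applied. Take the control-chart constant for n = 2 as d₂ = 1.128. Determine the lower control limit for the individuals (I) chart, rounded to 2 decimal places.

X̄ = (1673 + 1528 + 1731 + 1767 + 1727 + 1751 + 1925 + 1789 + 1877 + 1757 + 1794) / 11 = 1756.2727
Moving ranges: 145, 203, 36, 40, 24, 174, 136, 88, 120, 37; M̄R̄ = 1003.0000 / 10 = 100.3000
LCL = X̄ − 3·M̄R̄/d₂ = 1756.2727 − 3 × 100.3000 / 1.128 = 1489.5174

1489.52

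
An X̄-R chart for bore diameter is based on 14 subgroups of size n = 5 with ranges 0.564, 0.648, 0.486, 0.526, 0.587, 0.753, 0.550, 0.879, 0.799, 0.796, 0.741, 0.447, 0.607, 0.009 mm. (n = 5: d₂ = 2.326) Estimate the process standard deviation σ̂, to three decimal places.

0.258

R̄ = (0.564 + 0.648 + 0.486 + 0.526 + 0.587 + 0.753 + 0.550 + 0.879 + 0.799 + 0.796 + 0.741 + 0.447 + 0.607 + 0.009) / 14 = 0.5994
σ̂ = R̄ / d₂ = 0.5994 / 2.326 = 0.2577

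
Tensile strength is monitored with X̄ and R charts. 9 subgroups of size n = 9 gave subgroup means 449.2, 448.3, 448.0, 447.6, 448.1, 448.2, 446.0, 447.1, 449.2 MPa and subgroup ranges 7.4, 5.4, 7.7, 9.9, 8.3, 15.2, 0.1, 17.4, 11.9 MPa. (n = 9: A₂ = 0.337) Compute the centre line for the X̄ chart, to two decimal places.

X̄̄ = (449.2 + 448.3 + 448.0 + 447.6 + 448.1 + 448.2 + 446.0 + 447.1 + 449.2) / 9 = 4031.7000 / 9 = 447.9667
CL = X̄̄ = 447.9667

447.97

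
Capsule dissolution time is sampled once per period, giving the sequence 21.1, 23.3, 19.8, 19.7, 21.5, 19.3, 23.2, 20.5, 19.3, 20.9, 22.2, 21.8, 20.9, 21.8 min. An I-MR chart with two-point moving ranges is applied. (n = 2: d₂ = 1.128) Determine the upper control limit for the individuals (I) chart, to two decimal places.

X̄ = (21.1 + 23.3 + 19.8 + 19.7 + 21.5 + 19.3 + 23.2 + 20.5 + 19.3 + 20.9 + 22.2 + 21.8 + 20.9 + 21.8) / 14 = 21.0929
Moving ranges: 2.2, 3.5, 0.1, 1.8, 2.2, 3.9, 2.7, 1.2, 1.6, 1.3, 0.4, 0.9, 0.9; M̄R̄ = 22.7000 / 13 = 1.7462
UCL = X̄ + 3·M̄R̄/d₂ = 21.0929 + 3 × 1.7462 / 1.128 = 25.7369

25.74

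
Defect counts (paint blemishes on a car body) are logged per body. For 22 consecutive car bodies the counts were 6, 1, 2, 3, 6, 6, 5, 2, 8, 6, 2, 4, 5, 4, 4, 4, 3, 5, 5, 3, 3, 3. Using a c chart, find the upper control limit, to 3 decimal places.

10.159

c̄ = (6 + 1 + 2 + 3 + 6 + 6 + 5 + 2 + 8 + 6 + 2 + 4 + 5 + 4 + 4 + 4 + 3 + 5 + 5 + 3 + 3 + 3) / 22 = 90 / 22 = 4.0909
UCL = c̄ + 3√c̄ = 4.0909 + 3 × √4.0909 = 4.0909 + 3 × 2.0226 = 10.1587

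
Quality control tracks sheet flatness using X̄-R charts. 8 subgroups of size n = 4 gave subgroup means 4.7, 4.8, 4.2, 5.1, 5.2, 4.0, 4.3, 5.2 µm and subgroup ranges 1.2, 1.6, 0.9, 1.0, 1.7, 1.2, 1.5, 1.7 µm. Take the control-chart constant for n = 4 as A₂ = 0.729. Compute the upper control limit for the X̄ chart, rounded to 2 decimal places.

5.67

X̄̄ = (4.7 + 4.8 + 4.2 + 5.1 + 5.2 + 4.0 + 4.3 + 5.2) / 8 = 37.5000 / 8 = 4.6875
R̄ = (1.2 + 1.6 + 0.9 + 1.0 + 1.7 + 1.2 + 1.5 + 1.7) / 8 = 10.8000 / 8 = 1.3500
UCL = X̄̄ + A₂·R̄ = 4.6875 + 0.729 × 1.3500 = 5.6716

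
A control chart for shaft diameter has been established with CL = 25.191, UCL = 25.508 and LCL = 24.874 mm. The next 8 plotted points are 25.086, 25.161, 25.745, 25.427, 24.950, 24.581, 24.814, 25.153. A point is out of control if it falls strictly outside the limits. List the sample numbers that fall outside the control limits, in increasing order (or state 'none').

Compare each point to [24.874, 25.508]: sample 3 = 25.745 > UCL; sample 6 = 24.581 < LCL; sample 7 = 24.814 < LCL.

3, 6, 7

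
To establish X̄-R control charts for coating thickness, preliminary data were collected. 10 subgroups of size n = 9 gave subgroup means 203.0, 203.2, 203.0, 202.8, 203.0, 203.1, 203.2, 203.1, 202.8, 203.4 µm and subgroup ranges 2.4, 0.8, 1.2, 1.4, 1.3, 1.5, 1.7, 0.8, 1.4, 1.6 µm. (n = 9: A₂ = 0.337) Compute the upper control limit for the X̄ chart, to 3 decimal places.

X̄̄ = (203.0 + 203.2 + 203.0 + 202.8 + 203.0 + 203.1 + 203.2 + 203.1 + 202.8 + 203.4) / 10 = 2030.6000 / 10 = 203.0600
R̄ = (2.4 + 0.8 + 1.2 + 1.4 + 1.3 + 1.5 + 1.7 + 0.8 + 1.4 + 1.6) / 10 = 14.1000 / 10 = 1.4100
UCL = X̄̄ + A₂·R̄ = 203.0600 + 0.337 × 1.4100 = 203.5352

203.535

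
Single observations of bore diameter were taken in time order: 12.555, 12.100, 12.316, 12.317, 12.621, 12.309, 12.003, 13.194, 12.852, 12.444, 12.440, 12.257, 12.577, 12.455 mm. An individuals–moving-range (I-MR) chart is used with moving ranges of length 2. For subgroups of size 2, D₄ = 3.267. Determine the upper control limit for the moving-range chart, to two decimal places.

Moving ranges: 0.455, 0.216, 0.001, 0.304, 0.312, 0.306, 1.191, 0.342, 0.408, 0.004, 0.183, 0.320, 0.122; M̄R̄ = 4.1640 / 13 = 0.3203
UCL_MR = D₄·M̄R̄ = 3.267 × 0.3203 = 1.0464

1.05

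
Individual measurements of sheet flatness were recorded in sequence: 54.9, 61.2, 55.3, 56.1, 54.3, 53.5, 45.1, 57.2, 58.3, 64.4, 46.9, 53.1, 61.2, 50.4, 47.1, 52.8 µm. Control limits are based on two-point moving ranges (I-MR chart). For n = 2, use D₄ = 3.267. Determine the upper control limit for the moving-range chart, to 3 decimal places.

Moving ranges: 6.3, 5.9, 0.8, 1.8, 0.8, 8.4, 12.1, 1.1, 6.1, 17.5, 6.2, 8.1, 10.8, 3.3, 5.7; M̄R̄ = 94.9000 / 15 = 6.3267
UCL_MR = D₄·M̄R̄ = 3.267 × 6.3267 = 20.6692

20.669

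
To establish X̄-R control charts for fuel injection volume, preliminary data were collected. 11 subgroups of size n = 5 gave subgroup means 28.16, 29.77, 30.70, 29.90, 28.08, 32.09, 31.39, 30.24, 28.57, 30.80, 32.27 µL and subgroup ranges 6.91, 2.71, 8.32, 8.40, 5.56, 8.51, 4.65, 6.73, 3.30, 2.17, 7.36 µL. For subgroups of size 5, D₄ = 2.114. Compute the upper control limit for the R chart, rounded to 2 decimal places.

12.42

R̄ = (6.91 + 2.71 + 8.32 + 8.40 + 5.56 + 8.51 + 4.65 + 6.73 + 3.30 + 2.17 + 7.36) / 11 = 64.6200 / 11 = 5.8745
UCL_R = D₄·R̄ = 2.114 × 5.8745 = 12.4188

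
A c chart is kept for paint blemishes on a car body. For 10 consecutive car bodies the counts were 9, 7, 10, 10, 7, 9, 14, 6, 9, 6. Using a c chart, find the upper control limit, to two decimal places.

c̄ = (9 + 7 + 10 + 10 + 7 + 9 + 14 + 6 + 9 + 6) / 10 = 87 / 10 = 8.7000
UCL = c̄ + 3√c̄ = 8.7000 + 3 × √8.7000 = 8.7000 + 3 × 2.9496 = 17.5487

17.55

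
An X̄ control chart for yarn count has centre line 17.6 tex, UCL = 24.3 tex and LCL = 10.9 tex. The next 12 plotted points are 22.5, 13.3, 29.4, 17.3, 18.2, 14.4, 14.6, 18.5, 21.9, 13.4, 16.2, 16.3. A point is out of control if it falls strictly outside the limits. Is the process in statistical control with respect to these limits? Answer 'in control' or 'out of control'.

out of control

Compare each point to [10.9, 24.3]: sample 3 = 29.4 > UCL.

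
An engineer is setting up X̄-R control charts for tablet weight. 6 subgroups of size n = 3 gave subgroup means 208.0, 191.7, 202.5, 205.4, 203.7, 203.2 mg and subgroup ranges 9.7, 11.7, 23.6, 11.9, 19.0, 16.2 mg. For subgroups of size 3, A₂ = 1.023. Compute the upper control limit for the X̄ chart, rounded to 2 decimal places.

218.12

X̄̄ = (208.0 + 191.7 + 202.5 + 205.4 + 203.7 + 203.2) / 6 = 1214.5000 / 6 = 202.4167
R̄ = (9.7 + 11.7 + 23.6 + 11.9 + 19.0 + 16.2) / 6 = 92.1000 / 6 = 15.3500
UCL = X̄̄ + A₂·R̄ = 202.4167 + 1.023 × 15.3500 = 218.1197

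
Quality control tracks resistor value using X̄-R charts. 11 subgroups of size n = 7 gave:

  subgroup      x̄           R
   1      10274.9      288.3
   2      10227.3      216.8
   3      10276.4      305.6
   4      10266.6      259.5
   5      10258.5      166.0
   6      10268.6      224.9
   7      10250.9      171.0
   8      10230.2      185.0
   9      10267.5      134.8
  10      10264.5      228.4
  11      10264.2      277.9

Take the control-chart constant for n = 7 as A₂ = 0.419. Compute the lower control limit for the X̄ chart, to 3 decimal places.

X̄̄ = (10274.9 + 10227.3 + 10276.4 + 10266.6 + 10258.5 + 10268.6 + 10250.9 + 10230.2 + 10267.5 + 10264.5 + 10264.2) / 11 = 112849.6000 / 11 = 10259.0545
R̄ = (288.3 + 216.8 + 305.6 + 259.5 + 166.0 + 224.9 + 171.0 + 185.0 + 134.8 + 228.4 + 277.9) / 11 = 2458.2000 / 11 = 223.4727
LCL = X̄̄ − A₂·R̄ = 10259.0545 − 0.419 × 223.4727 = 10165.4195

10165.419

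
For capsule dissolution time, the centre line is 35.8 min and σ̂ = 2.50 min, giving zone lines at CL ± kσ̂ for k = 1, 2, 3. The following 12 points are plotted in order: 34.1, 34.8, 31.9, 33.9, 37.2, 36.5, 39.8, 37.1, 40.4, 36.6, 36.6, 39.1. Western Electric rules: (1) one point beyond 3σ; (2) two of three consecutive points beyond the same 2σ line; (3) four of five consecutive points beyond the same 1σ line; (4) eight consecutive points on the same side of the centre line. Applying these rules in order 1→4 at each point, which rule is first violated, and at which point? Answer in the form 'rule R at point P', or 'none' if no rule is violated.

rule 4 at point 12

Zone of each point (C = within 1σ̂, B = 1σ̂–2σ̂, A = 2σ̂–3σ̂, * = beyond 3σ̂; sign = side of CL): 1:-C, 2:-C, 3:-B, 4:-C, 5:+C, 6:+C, 7:+B, 8:+C, 9:+B, 10:+C, 11:+C, 12:+B
Rule 4 (eight consecutive points on the same side of the centre line) is satisfied at point 12.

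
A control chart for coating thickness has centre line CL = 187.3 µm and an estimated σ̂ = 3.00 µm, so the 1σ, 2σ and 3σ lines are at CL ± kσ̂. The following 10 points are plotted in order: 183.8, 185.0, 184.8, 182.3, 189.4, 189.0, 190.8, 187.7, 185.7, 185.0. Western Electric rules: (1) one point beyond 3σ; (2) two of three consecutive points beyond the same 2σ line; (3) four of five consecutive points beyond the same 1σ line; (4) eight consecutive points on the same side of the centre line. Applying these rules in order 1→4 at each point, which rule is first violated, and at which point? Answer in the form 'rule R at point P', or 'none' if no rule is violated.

Zone of each point (C = within 1σ̂, B = 1σ̂–2σ̂, A = 2σ̂–3σ̂, * = beyond 3σ̂; sign = side of CL): 1:-B, 2:-C, 3:-C, 4:-B, 5:+C, 6:+C, 7:+B, 8:+C, 9:-C, 10:-C
No rule fires across all 10 points.

none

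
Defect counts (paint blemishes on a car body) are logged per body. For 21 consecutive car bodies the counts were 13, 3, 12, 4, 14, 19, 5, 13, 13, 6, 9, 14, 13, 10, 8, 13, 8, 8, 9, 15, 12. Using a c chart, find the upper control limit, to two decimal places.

20.26

c̄ = (13 + 3 + 12 + 4 + 14 + 19 + 5 + 13 + 13 + 6 + 9 + 14 + 13 + 10 + 8 + 13 + 8 + 8 + 9 + 15 + 12) / 21 = 221 / 21 = 10.5238
UCL = c̄ + 3√c̄ = 10.5238 + 3 × √10.5238 = 10.5238 + 3 × 3.2440 = 20.2559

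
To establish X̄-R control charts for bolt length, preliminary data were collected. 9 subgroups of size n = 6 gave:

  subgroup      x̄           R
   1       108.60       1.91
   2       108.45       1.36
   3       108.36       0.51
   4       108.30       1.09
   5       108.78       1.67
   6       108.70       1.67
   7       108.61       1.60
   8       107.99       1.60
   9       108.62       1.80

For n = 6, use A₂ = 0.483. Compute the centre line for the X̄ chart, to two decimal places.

108.49

X̄̄ = (108.60 + 108.45 + 108.36 + 108.30 + 108.78 + 108.70 + 108.61 + 107.99 + 108.62) / 9 = 976.4100 / 9 = 108.4900
CL = X̄̄ = 108.4900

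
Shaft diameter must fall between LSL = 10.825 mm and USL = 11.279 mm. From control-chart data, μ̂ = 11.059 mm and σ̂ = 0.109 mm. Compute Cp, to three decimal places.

0.694

Cp = (USL − LSL) / (6σ̂) = (11.279 − 10.825) / (6 × 0.109) = 0.4540 / 0.6540 = 0.6942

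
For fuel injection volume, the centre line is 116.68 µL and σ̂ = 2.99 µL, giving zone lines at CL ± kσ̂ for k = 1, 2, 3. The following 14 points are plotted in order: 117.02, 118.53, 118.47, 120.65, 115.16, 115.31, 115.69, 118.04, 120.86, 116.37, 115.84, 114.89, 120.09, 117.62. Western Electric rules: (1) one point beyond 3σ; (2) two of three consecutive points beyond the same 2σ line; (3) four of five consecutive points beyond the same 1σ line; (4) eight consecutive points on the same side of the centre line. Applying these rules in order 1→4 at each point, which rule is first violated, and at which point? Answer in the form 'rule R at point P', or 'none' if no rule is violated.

none

Zone of each point (C = within 1σ̂, B = 1σ̂–2σ̂, A = 2σ̂–3σ̂, * = beyond 3σ̂; sign = side of CL): 1:+C, 2:+C, 3:+C, 4:+B, 5:-C, 6:-C, 7:-C, 8:+C, 9:+B, 10:-C, 11:-C, 12:-C, 13:+B, 14:+C
No rule fires across all 14 points.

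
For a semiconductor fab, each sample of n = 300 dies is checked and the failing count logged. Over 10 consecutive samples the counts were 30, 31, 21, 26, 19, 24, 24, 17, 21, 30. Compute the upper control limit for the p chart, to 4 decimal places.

p̄ = Σdᵢ / (k·n) = 243 / (10 × 300) = 0.08100
UCL = p̄ + 3·√(p̄(1−p̄)/n) = 0.08100 + 3 × √(0.08100×0.91900/300) = 0.08100 + 3 × 0.01575 = 0.12826

0.1283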